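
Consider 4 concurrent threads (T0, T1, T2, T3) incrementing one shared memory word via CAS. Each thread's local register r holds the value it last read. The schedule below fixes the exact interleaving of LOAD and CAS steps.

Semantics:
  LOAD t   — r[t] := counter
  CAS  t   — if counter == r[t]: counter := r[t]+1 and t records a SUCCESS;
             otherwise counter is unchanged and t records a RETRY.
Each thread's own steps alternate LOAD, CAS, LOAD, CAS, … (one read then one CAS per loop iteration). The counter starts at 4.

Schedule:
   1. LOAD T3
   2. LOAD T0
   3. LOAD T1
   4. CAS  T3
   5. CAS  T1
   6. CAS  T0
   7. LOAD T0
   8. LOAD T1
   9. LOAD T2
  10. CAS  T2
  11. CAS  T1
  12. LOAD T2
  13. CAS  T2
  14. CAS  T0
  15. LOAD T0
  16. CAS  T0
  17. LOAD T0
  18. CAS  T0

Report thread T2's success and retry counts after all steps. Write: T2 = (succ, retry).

T2 = (2, 0)

[1] T3.load  rd  (counter 4, T3.r 4)
[2] T0.load  rd  (counter 4, T0.r 4)
[3] T1.load  rd  (counter 4, T1.r 4)
[4] T3.cas  hit  (counter 5, T3.r 4)
[5] T1.cas  miss  (counter 5, T1.r 4)
[6] T0.cas  miss  (counter 5, T0.r 4)
[7] T0.load  rd  (counter 5, T0.r 5)
[8] T1.load  rd  (counter 5, T1.r 5)
[9] T2.load  rd  (counter 5, T2.r 5)
[10] T2.cas  hit  (counter 6, T2.r 5)
[11] T1.cas  miss  (counter 6, T1.r 5)
[12] T2.load  rd  (counter 6, T2.r 6)
[13] T2.cas  hit  (counter 7, T2.r 6)
[14] T0.cas  miss  (counter 7, T0.r 5)
[15] T0.load  rd  (counter 7, T0.r 7)
[16] T0.cas  hit  (counter 8, T0.r 7)
[17] T0.load  rd  (counter 8, T0.r 8)
[18] T0.cas  hit  (counter 9, T0.r 8)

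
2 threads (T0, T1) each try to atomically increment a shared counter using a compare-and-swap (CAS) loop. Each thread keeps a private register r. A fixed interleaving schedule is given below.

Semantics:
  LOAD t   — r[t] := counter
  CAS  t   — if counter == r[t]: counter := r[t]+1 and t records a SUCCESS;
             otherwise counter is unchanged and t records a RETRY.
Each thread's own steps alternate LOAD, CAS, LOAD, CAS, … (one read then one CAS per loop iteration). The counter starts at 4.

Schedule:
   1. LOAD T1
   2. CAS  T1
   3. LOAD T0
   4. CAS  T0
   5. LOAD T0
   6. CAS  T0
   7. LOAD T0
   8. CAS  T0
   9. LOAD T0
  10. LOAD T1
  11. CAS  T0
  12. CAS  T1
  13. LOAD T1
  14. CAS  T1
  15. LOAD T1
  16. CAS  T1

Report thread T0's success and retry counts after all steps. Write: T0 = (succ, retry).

T0 = (4, 0)

T1 LOAD — after: cnt=4, r=4 — load
T1 CAS — after: cnt=5, r=4 — ok
T0 LOAD — after: cnt=5, r=5 — load
T0 CAS — after: cnt=6, r=5 — ok
T0 LOAD — after: cnt=6, r=6 — load
T0 CAS — after: cnt=7, r=6 — ok
T0 LOAD — after: cnt=7, r=7 — load
T0 CAS — after: cnt=8, r=7 — ok
T0 LOAD — after: cnt=8, r=8 — load
T1 LOAD — after: cnt=8, r=8 — load
T0 CAS — after: cnt=9, r=8 — ok
T1 CAS — after: cnt=9, r=8 — retry
T1 LOAD — after: cnt=9, r=9 — load
T1 CAS — after: cnt=10, r=9 — ok
T1 LOAD — after: cnt=10, r=10 — load
T1 CAS — after: cnt=11, r=10 — ok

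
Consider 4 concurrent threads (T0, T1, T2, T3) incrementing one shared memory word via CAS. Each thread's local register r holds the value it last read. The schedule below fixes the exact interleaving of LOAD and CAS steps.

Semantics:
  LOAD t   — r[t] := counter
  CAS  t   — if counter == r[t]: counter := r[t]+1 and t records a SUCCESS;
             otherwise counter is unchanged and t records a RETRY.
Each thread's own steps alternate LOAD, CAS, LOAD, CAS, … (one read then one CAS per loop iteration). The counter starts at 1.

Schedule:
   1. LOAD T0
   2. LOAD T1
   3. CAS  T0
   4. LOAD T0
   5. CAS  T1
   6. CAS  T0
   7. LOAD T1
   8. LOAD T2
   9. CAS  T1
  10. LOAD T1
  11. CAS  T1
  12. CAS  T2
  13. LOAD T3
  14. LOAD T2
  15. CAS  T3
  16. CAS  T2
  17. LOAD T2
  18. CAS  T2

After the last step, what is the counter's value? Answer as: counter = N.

counter = 7

#1 T0 reads 1
#2 T1 reads 1
#3 T0 CAS(1→2) writes; counter now 2
#4 T0 reads 2
#5 T1 CAS(1→2) fails; counter now 2
#6 T0 CAS(2→3) writes; counter now 3
#7 T1 reads 3
#8 T2 reads 3
#9 T1 CAS(3→4) writes; counter now 4
#10 T1 reads 4
#11 T1 CAS(4→5) writes; counter now 5
#12 T2 CAS(3→4) fails; counter now 5
#13 T3 reads 5
#14 T2 reads 5
#15 T3 CAS(5→6) writes; counter now 6
#16 T2 CAS(5→6) fails; counter now 6
#17 T2 reads 6
#18 T2 CAS(6→7) writes; counter now 7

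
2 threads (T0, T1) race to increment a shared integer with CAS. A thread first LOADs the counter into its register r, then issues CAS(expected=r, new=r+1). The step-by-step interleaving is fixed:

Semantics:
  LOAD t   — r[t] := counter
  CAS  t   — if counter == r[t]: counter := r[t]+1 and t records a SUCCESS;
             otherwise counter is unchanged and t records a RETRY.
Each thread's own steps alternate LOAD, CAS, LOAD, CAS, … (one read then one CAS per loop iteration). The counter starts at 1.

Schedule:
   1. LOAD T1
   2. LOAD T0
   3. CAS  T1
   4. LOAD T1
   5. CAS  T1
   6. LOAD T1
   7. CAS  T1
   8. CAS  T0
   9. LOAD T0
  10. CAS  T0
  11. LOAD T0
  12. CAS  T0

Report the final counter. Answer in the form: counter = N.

counter = 6

[1] T1.load  rd  (counter 1, T1.r 1)
[2] T0.load  rd  (counter 1, T0.r 1)
[3] T1.cas  hit  (counter 2, T1.r 1)
[4] T1.load  rd  (counter 2, T1.r 2)
[5] T1.cas  hit  (counter 3, T1.r 2)
[6] T1.load  rd  (counter 3, T1.r 3)
[7] T1.cas  hit  (counter 4, T1.r 3)
[8] T0.cas  miss  (counter 4, T0.r 1)
[9] T0.load  rd  (counter 4, T0.r 4)
[10] T0.cas  hit  (counter 5, T0.r 4)
[11] T0.load  rd  (counter 5, T0.r 5)
[12] T0.cas  hit  (counter 6, T0.r 5)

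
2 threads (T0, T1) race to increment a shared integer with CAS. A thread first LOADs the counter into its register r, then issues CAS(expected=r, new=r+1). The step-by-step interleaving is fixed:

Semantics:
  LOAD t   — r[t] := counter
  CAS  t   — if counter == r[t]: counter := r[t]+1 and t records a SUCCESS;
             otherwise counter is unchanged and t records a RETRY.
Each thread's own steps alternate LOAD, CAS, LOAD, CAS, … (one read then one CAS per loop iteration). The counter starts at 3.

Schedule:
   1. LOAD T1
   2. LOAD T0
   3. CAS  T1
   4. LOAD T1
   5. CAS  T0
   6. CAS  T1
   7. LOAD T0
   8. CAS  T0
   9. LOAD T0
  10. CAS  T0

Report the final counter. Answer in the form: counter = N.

step 1: T1 LOAD ⇒ load; ctr=3 reg=3
step 2: T0 LOAD ⇒ load; ctr=3 reg=3
step 3: T1 CAS ⇒ ok; ctr=4 reg=3
step 4: T1 LOAD ⇒ load; ctr=4 reg=4
step 5: T0 CAS ⇒ retry; ctr=4 reg=3
step 6: T1 CAS ⇒ ok; ctr=5 reg=4
step 7: T0 LOAD ⇒ load; ctr=5 reg=5
step 8: T0 CAS ⇒ ok; ctr=6 reg=5
step 9: T0 LOAD ⇒ load; ctr=6 reg=6
step 10: T0 CAS ⇒ ok; ctr=7 reg=6

counter = 7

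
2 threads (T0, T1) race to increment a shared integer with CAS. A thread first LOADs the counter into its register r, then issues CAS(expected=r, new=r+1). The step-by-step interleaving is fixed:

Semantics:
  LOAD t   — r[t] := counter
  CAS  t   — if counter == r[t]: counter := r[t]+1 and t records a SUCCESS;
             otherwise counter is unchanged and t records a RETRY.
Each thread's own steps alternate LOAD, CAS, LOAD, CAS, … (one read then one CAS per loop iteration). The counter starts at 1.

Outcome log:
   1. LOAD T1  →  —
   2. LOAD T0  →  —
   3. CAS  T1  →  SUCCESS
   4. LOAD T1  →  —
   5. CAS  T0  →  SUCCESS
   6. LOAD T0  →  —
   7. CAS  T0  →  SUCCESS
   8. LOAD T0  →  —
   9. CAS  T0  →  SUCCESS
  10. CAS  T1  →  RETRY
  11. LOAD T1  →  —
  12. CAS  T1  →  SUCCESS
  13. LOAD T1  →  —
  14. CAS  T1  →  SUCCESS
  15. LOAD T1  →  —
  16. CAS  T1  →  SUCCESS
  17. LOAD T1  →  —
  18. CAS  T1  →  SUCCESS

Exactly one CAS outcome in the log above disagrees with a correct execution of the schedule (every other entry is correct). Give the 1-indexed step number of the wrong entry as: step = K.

Re-executing:
[1] T1.load  rd  (counter 1, T1.r 1)
[2] T0.load  rd  (counter 1, T0.r 1)
[3] T1.cas  hit  (counter 2, T1.r 1)
[4] T1.load  rd  (counter 2, T1.r 2)
[5] T0.cas  miss  (counter 2, T0.r 1)
[6] T0.load  rd  (counter 2, T0.r 2)
[7] T0.cas  hit  (counter 3, T0.r 2)
[8] T0.load  rd  (counter 3, T0.r 3)
[9] T0.cas  hit  (counter 4, T0.r 3)
[10] T1.cas  miss  (counter 4, T1.r 2)
[11] T1.load  rd  (counter 4, T1.r 4)
[12] T1.cas  hit  (counter 5, T1.r 4)
[13] T1.load  rd  (counter 5, T1.r 5)
[14] T1.cas  hit  (counter 6, T1.r 5)
[15] T1.load  rd  (counter 6, T1.r 6)
[16] T1.cas  hit  (counter 7, T1.r 6)
[17] T1.load  rd  (counter 7, T1.r 7)
[18] T1.cas  hit  (counter 8, T1.r 7)
Flip is step 5.

step = 5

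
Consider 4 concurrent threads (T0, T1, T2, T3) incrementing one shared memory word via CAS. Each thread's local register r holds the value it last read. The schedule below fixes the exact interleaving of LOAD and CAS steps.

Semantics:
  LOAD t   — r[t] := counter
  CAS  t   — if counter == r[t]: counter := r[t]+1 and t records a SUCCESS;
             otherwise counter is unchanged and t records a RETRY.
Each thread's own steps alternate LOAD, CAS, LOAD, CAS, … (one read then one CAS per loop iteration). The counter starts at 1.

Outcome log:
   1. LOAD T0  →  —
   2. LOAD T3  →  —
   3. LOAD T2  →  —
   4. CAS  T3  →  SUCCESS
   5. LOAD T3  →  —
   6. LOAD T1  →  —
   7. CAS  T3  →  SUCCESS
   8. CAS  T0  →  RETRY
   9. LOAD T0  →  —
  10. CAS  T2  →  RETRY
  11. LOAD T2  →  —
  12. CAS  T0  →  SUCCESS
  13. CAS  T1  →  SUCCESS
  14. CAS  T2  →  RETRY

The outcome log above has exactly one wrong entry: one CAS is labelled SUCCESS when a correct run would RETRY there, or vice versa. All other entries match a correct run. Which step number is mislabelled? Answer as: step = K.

Re-executing:
[1] T0.load  rd  (counter 1, T0.r 1)
[2] T3.load  rd  (counter 1, T3.r 1)
[3] T2.load  rd  (counter 1, T2.r 1)
[4] T3.cas  hit  (counter 2, T3.r 1)
[5] T3.load  rd  (counter 2, T3.r 2)
[6] T1.load  rd  (counter 2, T1.r 2)
[7] T3.cas  hit  (counter 3, T3.r 2)
[8] T0.cas  miss  (counter 3, T0.r 1)
[9] T0.load  rd  (counter 3, T0.r 3)
[10] T2.cas  miss  (counter 3, T2.r 1)
[11] T2.load  rd  (counter 3, T2.r 3)
[12] T0.cas  hit  (counter 4, T0.r 3)
[13] T1.cas  miss  (counter 4, T1.r 2)
[14] T2.cas  miss  (counter 4, T2.r 3)
Log disagrees first at step 13.

step = 13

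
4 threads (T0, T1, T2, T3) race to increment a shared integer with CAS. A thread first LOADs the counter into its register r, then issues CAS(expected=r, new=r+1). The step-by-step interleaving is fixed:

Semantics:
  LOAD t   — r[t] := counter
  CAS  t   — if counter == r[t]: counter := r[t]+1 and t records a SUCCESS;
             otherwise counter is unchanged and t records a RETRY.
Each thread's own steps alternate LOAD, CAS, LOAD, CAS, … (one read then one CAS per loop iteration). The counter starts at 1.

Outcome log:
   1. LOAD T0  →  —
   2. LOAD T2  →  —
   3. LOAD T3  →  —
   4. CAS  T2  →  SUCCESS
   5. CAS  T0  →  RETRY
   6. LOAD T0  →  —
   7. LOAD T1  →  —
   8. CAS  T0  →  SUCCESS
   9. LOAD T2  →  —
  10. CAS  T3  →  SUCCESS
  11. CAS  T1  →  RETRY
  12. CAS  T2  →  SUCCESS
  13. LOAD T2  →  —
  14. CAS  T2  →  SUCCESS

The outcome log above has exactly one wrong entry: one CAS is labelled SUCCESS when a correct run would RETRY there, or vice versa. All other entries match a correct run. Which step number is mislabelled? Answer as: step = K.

step = 10

Re-executing:
   1) LOAD T0:  M=1  r_T0=1
   2) LOAD T2:  M=1  r_T2=1
   3) LOAD T3:  M=1  r_T3=1
   4) CAS  T2:  M=2  r_T2=1 ✓
   5) CAS  T0:  M=2  r_T0=1 ✗
   6) LOAD T0:  M=2  r_T0=2
   7) LOAD T1:  M=2  r_T1=2
   8) CAS  T0:  M=3  r_T0=2 ✓
   9) LOAD T2:  M=3  r_T2=3
  10) CAS  T3:  M=3  r_T3=1 ✗
  11) CAS  T1:  M=3  r_T1=2 ✗
  12) CAS  T2:  M=4  r_T2=3 ✓
  13) LOAD T2:  M=4  r_T2=4
  14) CAS  T2:  M=5  r_T2=4 ✓
Flip is step 10.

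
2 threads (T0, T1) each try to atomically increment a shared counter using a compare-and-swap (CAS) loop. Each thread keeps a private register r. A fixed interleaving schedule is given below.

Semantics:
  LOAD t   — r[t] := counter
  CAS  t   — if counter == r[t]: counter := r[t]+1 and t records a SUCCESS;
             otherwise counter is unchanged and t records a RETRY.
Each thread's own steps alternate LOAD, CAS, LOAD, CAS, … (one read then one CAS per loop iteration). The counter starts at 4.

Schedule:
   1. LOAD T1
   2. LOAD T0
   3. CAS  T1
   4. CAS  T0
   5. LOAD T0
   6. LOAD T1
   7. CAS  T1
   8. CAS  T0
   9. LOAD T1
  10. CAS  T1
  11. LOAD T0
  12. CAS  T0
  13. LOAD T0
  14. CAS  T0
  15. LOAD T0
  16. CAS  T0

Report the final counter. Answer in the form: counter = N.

counter = 10

   1) LOAD T1:  M=4  r_T1=4
   2) LOAD T0:  M=4  r_T0=4
   3) CAS  T1:  M=5  r_T1=4 ✓
   4) CAS  T0:  M=5  r_T0=4 ✗
   5) LOAD T0:  M=5  r_T0=5
   6) LOAD T1:  M=5  r_T1=5
   7) CAS  T1:  M=6  r_T1=5 ✓
   8) CAS  T0:  M=6  r_T0=5 ✗
   9) LOAD T1:  M=6  r_T1=6
  10) CAS  T1:  M=7  r_T1=6 ✓
  11) LOAD T0:  M=7  r_T0=7
  12) CAS  T0:  M=8  r_T0=7 ✓
  13) LOAD T0:  M=8  r_T0=8
  14) CAS  T0:  M=9  r_T0=8 ✓
  15) LOAD T0:  M=9  r_T0=9
  16) CAS  T0:  M=10  r_T0=9 ✓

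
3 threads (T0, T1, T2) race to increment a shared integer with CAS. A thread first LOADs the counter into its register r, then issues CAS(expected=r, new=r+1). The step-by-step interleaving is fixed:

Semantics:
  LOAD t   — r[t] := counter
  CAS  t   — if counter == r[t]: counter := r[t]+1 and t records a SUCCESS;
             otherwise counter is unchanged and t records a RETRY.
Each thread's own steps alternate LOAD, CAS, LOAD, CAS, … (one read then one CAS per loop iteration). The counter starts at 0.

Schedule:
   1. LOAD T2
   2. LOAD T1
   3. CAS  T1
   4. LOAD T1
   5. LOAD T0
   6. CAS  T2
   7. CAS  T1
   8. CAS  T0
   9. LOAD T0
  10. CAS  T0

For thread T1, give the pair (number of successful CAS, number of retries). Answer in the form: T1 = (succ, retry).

T1 = (2, 0)

   1) LOAD T2:  M=0  r_T2=0
   2) LOAD T1:  M=0  r_T1=0
   3) CAS  T1:  M=1  r_T1=0 ✓
   4) LOAD T1:  M=1  r_T1=1
   5) LOAD T0:  M=1  r_T0=1
   6) CAS  T2:  M=1  r_T2=0 ✗
   7) CAS  T1:  M=2  r_T1=1 ✓
   8) CAS  T0:  M=2  r_T0=1 ✗
   9) LOAD T0:  M=2  r_T0=2
  10) CAS  T0:  M=3  r_T0=2 ✓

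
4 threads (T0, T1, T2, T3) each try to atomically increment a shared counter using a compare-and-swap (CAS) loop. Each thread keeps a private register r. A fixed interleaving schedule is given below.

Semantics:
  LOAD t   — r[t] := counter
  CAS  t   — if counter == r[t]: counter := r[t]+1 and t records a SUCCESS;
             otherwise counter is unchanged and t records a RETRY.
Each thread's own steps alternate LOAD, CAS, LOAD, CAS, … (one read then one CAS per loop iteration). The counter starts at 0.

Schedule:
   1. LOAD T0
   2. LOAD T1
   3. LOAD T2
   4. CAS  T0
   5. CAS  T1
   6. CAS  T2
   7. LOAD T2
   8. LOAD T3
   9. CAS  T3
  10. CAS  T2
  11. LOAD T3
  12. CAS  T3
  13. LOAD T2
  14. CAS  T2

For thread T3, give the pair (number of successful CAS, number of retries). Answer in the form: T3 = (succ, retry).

T0 LOAD — after: cnt=0, r=0 — load
T1 LOAD — after: cnt=0, r=0 — load
T2 LOAD — after: cnt=0, r=0 — load
T0 CAS — after: cnt=1, r=0 — ok
T1 CAS — after: cnt=1, r=0 — retry
T2 CAS — after: cnt=1, r=0 — retry
T2 LOAD — after: cnt=1, r=1 — load
T3 LOAD — after: cnt=1, r=1 — load
T3 CAS — after: cnt=2, r=1 — ok
T2 CAS — after: cnt=2, r=1 — retry
T3 LOAD — after: cnt=2, r=2 — load
T3 CAS — after: cnt=3, r=2 — ok
T2 LOAD — after: cnt=3, r=3 — load
T2 CAS — after: cnt=4, r=3 — ok

T3 = (2, 0)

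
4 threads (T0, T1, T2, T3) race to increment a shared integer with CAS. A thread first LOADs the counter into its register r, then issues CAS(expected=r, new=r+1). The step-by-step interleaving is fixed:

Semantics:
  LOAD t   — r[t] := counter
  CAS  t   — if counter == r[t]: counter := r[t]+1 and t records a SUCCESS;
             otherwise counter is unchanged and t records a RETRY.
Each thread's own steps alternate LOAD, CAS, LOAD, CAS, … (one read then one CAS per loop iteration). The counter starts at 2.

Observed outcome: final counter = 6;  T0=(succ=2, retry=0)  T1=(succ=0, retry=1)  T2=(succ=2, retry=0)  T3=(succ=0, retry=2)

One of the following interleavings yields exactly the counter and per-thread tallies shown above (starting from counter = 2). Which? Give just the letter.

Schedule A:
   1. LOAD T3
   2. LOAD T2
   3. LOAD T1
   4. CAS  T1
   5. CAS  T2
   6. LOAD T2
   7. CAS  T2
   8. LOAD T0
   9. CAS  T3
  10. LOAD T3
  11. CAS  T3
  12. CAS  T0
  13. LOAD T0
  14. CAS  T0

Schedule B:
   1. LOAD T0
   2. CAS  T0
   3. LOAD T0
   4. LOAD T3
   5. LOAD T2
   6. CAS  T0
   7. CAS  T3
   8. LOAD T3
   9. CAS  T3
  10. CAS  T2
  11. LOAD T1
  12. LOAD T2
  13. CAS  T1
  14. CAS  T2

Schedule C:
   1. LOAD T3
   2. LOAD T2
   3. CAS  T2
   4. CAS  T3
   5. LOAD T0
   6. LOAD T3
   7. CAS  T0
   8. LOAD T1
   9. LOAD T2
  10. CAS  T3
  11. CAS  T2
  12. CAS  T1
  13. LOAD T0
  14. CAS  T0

Simulating candidate C:
1. LOAD T3 → mem=2 r[T3]=2 [LOAD]
2. LOAD T2 → mem=2 r[T2]=2 [LOAD]
3. CAS T2 → mem=3 r[T2]=2 [OK]
4. CAS T3 → mem=3 r[T3]=2 [RETRY]
5. LOAD T0 → mem=3 r[T0]=3 [LOAD]
6. LOAD T3 → mem=3 r[T3]=3 [LOAD]
7. CAS T0 → mem=4 r[T0]=3 [OK]
8. LOAD T1 → mem=4 r[T1]=4 [LOAD]
9. LOAD T2 → mem=4 r[T2]=4 [LOAD]
10. CAS T3 → mem=4 r[T3]=3 [RETRY]
11. CAS T2 → mem=5 r[T2]=4 [OK]
12. CAS T1 → mem=5 r[T1]=4 [RETRY]
13. LOAD T0 → mem=5 r[T0]=5 [LOAD]
14. CAS T0 → mem=6 r[T0]=5 [OK]

C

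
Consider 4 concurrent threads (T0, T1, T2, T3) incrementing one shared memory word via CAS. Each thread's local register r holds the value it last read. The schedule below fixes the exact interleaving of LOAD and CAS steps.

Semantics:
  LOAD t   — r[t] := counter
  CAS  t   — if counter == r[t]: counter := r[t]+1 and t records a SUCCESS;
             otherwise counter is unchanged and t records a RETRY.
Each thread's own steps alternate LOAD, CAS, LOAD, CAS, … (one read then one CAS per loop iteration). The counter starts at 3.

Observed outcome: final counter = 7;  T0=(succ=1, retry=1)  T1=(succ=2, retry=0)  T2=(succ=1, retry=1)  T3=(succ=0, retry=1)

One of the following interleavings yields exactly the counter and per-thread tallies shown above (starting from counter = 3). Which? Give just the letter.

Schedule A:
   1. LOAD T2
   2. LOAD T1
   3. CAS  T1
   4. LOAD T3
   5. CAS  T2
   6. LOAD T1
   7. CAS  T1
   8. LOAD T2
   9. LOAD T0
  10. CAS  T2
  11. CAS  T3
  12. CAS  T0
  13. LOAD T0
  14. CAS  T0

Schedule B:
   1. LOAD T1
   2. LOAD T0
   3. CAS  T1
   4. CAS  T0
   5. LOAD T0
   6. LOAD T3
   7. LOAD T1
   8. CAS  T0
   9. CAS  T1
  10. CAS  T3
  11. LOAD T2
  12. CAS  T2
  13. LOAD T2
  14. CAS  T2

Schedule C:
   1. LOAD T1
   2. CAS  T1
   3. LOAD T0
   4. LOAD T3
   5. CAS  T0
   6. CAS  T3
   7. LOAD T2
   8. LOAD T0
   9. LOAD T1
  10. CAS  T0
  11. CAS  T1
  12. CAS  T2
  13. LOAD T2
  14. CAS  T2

Tracing schedule A:
T2 LOAD — after: cnt=3, r=3 — load
T1 LOAD — after: cnt=3, r=3 — load
T1 CAS — after: cnt=4, r=3 — ok
T3 LOAD — after: cnt=4, r=4 — load
T2 CAS — after: cnt=4, r=3 — retry
T1 LOAD — after: cnt=4, r=4 — load
T1 CAS — after: cnt=5, r=4 — ok
T2 LOAD — after: cnt=5, r=5 — load
T0 LOAD — after: cnt=5, r=5 — load
T2 CAS — after: cnt=6, r=5 — ok
T3 CAS — after: cnt=6, r=4 — retry
T0 CAS — after: cnt=6, r=5 — retry
T0 LOAD — after: cnt=6, r=6 — load
T0 CAS — after: cnt=7, r=6 — ok

A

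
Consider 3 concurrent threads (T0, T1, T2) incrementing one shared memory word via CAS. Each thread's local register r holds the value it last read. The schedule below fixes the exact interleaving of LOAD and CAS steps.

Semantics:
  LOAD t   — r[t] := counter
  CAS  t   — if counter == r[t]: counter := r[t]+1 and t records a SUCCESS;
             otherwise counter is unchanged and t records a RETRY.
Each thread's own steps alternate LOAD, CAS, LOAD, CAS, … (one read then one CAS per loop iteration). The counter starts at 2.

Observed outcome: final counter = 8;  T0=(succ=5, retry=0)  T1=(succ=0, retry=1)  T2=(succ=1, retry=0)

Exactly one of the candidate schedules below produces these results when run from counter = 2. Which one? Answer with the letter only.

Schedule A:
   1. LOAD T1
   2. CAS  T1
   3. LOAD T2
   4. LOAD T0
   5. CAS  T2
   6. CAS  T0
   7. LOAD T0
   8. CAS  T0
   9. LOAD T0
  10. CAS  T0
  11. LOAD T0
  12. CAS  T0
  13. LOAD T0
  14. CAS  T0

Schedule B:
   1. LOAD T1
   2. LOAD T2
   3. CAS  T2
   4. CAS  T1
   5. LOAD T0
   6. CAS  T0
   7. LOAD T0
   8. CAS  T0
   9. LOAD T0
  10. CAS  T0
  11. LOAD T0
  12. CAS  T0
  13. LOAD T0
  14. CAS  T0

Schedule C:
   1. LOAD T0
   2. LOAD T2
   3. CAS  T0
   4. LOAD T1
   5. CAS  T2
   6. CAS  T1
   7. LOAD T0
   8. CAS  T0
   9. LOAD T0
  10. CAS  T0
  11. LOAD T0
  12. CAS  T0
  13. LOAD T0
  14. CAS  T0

Simulating candidate B:
1. LOAD T1 → mem=2 r[T1]=2 [LOAD]
2. LOAD T2 → mem=2 r[T2]=2 [LOAD]
3. CAS T2 → mem=3 r[T2]=2 [OK]
4. CAS T1 → mem=3 r[T1]=2 [RETRY]
5. LOAD T0 → mem=3 r[T0]=3 [LOAD]
6. CAS T0 → mem=4 r[T0]=3 [OK]
7. LOAD T0 → mem=4 r[T0]=4 [LOAD]
8. CAS T0 → mem=5 r[T0]=4 [OK]
9. LOAD T0 → mem=5 r[T0]=5 [LOAD]
10. CAS T0 → mem=6 r[T0]=5 [OK]
11. LOAD T0 → mem=6 r[T0]=6 [LOAD]
12. CAS T0 → mem=7 r[T0]=6 [OK]
13. LOAD T0 → mem=7 r[T0]=7 [LOAD]
14. CAS T0 → mem=8 r[T0]=7 [OK]

B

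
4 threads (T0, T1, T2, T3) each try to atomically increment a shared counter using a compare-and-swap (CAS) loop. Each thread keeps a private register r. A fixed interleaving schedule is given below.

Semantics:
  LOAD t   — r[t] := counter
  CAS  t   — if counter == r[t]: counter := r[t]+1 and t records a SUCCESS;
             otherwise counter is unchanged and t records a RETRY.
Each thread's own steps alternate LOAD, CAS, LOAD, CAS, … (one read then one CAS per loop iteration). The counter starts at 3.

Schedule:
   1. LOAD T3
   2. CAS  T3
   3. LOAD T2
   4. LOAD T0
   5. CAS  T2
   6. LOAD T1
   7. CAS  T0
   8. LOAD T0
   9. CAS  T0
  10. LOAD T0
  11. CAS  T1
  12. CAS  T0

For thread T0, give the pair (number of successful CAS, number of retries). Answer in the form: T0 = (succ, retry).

T0 = (2, 1)

T3 LOAD — after: cnt=3, r=3 — load
T3 CAS — after: cnt=4, r=3 — ok
T2 LOAD — after: cnt=4, r=4 — load
T0 LOAD — after: cnt=4, r=4 — load
T2 CAS — after: cnt=5, r=4 — ok
T1 LOAD — after: cnt=5, r=5 — load
T0 CAS — after: cnt=5, r=4 — retry
T0 LOAD — after: cnt=5, r=5 — load
T0 CAS — after: cnt=6, r=5 — ok
T0 LOAD — after: cnt=6, r=6 — load
T1 CAS — after: cnt=6, r=5 — retry
T0 CAS — after: cnt=7, r=6 — ok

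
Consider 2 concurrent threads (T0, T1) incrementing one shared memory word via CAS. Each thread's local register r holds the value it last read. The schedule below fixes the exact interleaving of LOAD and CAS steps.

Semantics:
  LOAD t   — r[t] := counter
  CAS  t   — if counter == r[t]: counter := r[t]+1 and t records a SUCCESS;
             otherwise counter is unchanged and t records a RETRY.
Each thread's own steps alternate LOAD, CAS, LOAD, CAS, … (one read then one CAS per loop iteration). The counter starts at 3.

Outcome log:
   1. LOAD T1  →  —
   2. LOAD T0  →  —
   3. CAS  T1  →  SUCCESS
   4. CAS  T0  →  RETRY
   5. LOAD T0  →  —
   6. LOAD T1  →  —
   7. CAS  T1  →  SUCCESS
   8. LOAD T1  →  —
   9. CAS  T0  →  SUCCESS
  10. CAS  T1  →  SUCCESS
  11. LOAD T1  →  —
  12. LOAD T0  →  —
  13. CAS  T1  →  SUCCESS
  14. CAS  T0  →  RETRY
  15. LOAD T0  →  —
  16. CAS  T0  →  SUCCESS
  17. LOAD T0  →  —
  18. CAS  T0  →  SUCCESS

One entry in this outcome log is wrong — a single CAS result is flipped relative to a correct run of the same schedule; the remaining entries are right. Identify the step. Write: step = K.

Reference trace:
#1 T1 reads 3
#2 T0 reads 3
#3 T1 CAS(3→4) writes; counter now 4
#4 T0 CAS(3→4) fails; counter now 4
#5 T0 reads 4
#6 T1 reads 4
#7 T1 CAS(4→5) writes; counter now 5
#8 T1 reads 5
#9 T0 CAS(4→5) fails; counter now 5
#10 T1 CAS(5→6) writes; counter now 6
#11 T1 reads 6
#12 T0 reads 6
#13 T1 CAS(6→7) writes; counter now 7
#14 T0 CAS(6→7) fails; counter now 7
#15 T0 reads 7
#16 T0 CAS(7→8) writes; counter now 8
#17 T0 reads 8
#18 T0 CAS(8→9) writes; counter now 9
Flip is step 9.

step = 9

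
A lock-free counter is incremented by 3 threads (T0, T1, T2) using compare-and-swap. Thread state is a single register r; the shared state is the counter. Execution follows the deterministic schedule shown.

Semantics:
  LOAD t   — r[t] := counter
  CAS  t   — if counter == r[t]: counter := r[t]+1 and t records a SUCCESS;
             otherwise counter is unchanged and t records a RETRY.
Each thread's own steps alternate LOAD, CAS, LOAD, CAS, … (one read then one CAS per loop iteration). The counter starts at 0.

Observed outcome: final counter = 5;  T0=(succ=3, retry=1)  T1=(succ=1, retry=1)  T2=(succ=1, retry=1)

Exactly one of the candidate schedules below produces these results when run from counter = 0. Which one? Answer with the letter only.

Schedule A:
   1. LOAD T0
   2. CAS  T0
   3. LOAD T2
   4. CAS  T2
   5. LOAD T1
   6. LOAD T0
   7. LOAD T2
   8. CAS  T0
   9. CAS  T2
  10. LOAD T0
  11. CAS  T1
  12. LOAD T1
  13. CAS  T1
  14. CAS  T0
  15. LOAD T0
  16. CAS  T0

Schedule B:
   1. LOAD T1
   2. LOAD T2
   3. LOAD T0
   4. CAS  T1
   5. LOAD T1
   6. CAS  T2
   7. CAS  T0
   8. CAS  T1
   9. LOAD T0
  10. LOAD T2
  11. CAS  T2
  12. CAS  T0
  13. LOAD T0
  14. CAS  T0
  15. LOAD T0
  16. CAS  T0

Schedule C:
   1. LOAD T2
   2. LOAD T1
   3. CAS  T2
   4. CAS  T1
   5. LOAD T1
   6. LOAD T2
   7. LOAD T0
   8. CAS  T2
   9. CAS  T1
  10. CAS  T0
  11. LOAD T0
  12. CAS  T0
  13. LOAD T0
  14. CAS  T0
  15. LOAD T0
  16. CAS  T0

A

Simulating candidate A:
1. LOAD T0 → mem=0 r[T0]=0 [LOAD]
2. CAS T0 → mem=1 r[T0]=0 [OK]
3. LOAD T2 → mem=1 r[T2]=1 [LOAD]
4. CAS T2 → mem=2 r[T2]=1 [OK]
5. LOAD T1 → mem=2 r[T1]=2 [LOAD]
6. LOAD T0 → mem=2 r[T0]=2 [LOAD]
7. LOAD T2 → mem=2 r[T2]=2 [LOAD]
8. CAS T0 → mem=3 r[T0]=2 [OK]
9. CAS T2 → mem=3 r[T2]=2 [RETRY]
10. LOAD T0 → mem=3 r[T0]=3 [LOAD]
11. CAS T1 → mem=3 r[T1]=2 [RETRY]
12. LOAD T1 → mem=3 r[T1]=3 [LOAD]
13. CAS T1 → mem=4 r[T1]=3 [OK]
14. CAS T0 → mem=4 r[T0]=3 [RETRY]
15. LOAD T0 → mem=4 r[T0]=4 [LOAD]
16. CAS T0 → mem=5 r[T0]=4 [OK]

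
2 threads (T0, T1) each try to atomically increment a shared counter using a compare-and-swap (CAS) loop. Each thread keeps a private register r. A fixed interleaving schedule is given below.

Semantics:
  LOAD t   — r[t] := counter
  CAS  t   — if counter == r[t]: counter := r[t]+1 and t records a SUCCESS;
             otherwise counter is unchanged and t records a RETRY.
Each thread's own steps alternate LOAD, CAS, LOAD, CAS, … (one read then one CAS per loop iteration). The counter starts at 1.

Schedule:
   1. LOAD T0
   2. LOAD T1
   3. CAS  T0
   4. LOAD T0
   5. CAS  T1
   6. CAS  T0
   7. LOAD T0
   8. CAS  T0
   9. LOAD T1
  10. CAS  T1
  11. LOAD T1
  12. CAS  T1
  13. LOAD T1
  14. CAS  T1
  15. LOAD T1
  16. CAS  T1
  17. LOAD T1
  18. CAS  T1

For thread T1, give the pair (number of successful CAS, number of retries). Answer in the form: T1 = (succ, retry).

T0 LOAD — after: cnt=1, r=1 — load
T1 LOAD — after: cnt=1, r=1 — load
T0 CAS — after: cnt=2, r=1 — ok
T0 LOAD — after: cnt=2, r=2 — load
T1 CAS — after: cnt=2, r=1 — retry
T0 CAS — after: cnt=3, r=2 — ok
T0 LOAD — after: cnt=3, r=3 — load
T0 CAS — after: cnt=4, r=3 — ok
T1 LOAD — after: cnt=4, r=4 — load
T1 CAS — after: cnt=5, r=4 — ok
T1 LOAD — after: cnt=5, r=5 — load
T1 CAS — after: cnt=6, r=5 — ok
T1 LOAD — after: cnt=6, r=6 — load
T1 CAS — after: cnt=7, r=6 — ok
T1 LOAD — after: cnt=7, r=7 — load
T1 CAS — after: cnt=8, r=7 — ok
T1 LOAD — after: cnt=8, r=8 — load
T1 CAS — after: cnt=9, r=8 — ok

T1 = (5, 1)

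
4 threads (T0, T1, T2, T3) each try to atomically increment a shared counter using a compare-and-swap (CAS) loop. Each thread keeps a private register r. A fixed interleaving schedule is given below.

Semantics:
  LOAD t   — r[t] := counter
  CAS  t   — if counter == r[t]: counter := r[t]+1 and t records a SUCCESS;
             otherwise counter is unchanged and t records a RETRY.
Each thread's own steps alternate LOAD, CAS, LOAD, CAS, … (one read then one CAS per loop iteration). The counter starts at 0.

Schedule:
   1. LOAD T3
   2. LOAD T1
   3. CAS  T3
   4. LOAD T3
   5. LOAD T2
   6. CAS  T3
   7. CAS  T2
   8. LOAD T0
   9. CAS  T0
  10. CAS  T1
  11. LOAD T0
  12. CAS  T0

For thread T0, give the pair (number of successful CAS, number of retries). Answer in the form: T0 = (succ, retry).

[1] T3.load  rd  (counter 0, T3.r 0)
[2] T1.load  rd  (counter 0, T1.r 0)
[3] T3.cas  hit  (counter 1, T3.r 0)
[4] T3.load  rd  (counter 1, T3.r 1)
[5] T2.load  rd  (counter 1, T2.r 1)
[6] T3.cas  hit  (counter 2, T3.r 1)
[7] T2.cas  miss  (counter 2, T2.r 1)
[8] T0.load  rd  (counter 2, T0.r 2)
[9] T0.cas  hit  (counter 3, T0.r 2)
[10] T1.cas  miss  (counter 3, T1.r 0)
[11] T0.load  rd  (counter 3, T0.r 3)
[12] T0.cas  hit  (counter 4, T0.r 3)

T0 = (2, 0)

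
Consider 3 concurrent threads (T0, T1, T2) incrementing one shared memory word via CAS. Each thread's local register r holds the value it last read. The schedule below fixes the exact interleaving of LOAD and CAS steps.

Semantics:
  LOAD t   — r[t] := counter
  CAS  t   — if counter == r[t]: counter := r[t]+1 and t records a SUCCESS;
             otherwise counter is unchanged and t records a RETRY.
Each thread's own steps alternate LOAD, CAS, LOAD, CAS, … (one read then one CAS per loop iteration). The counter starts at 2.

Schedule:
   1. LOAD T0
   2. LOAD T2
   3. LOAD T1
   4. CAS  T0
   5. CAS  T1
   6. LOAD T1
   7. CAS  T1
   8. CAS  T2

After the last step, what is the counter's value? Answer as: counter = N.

counter = 4

step 1: T0 LOAD ⇒ load; ctr=2 reg=2
step 2: T2 LOAD ⇒ load; ctr=2 reg=2
step 3: T1 LOAD ⇒ load; ctr=2 reg=2
step 4: T0 CAS ⇒ ok; ctr=3 reg=2
step 5: T1 CAS ⇒ retry; ctr=3 reg=2
step 6: T1 LOAD ⇒ load; ctr=3 reg=3
step 7: T1 CAS ⇒ ok; ctr=4 reg=3
step 8: T2 CAS ⇒ retry; ctr=4 reg=2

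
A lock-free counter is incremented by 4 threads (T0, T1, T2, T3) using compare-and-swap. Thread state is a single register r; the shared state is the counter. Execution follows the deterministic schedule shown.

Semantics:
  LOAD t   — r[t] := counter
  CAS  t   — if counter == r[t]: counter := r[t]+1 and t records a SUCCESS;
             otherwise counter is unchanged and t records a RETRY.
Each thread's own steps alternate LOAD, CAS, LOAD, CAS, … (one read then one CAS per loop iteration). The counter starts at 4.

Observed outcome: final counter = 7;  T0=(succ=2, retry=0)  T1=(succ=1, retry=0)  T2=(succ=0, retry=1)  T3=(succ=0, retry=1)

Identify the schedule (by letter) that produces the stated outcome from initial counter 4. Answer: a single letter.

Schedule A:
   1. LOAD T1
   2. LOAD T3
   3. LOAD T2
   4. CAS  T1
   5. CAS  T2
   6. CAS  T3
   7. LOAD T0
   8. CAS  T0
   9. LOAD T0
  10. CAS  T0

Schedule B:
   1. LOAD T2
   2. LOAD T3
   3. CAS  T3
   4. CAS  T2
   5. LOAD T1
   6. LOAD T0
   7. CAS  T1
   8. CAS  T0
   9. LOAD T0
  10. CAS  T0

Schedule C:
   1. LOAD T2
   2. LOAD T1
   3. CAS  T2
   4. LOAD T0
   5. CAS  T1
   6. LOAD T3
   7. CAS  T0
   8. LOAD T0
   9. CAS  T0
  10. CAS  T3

A

Tracing schedule A:
   1) LOAD T1:  M=4  r_T1=4
   2) LOAD T3:  M=4  r_T3=4
   3) LOAD T2:  M=4  r_T2=4
   4) CAS  T1:  M=5  r_T1=4 ✓
   5) CAS  T2:  M=5  r_T2=4 ✗
   6) CAS  T3:  M=5  r_T3=4 ✗
   7) LOAD T0:  M=5  r_T0=5
   8) CAS  T0:  M=6  r_T0=5 ✓
   9) LOAD T0:  M=6  r_T0=6
  10) CAS  T0:  M=7  r_T0=6 ✓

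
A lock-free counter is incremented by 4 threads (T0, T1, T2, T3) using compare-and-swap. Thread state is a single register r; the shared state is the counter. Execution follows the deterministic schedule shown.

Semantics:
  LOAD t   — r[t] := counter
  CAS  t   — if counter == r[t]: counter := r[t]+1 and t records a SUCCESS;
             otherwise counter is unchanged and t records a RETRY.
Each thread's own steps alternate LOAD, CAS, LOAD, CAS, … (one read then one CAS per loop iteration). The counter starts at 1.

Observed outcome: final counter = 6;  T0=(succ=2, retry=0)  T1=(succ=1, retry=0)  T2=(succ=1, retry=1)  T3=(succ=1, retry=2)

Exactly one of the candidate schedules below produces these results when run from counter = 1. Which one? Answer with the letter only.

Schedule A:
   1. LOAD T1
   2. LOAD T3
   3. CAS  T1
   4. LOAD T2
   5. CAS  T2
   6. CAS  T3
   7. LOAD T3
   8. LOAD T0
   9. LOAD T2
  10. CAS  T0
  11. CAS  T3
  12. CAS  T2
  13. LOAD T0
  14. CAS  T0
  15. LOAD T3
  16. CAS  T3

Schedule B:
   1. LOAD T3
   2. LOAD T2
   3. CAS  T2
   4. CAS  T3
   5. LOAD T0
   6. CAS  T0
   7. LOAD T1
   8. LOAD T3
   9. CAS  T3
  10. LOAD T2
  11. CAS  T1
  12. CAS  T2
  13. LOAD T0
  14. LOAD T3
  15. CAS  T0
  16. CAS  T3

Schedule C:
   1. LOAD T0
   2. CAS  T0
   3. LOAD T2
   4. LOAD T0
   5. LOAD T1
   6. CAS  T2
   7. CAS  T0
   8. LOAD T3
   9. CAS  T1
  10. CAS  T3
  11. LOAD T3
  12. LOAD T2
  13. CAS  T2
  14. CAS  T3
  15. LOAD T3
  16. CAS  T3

Simulating candidate A:
   1) LOAD T1:  M=1  r_T1=1
   2) LOAD T3:  M=1  r_T3=1
   3) CAS  T1:  M=2  r_T1=1 ✓
   4) LOAD T2:  M=2  r_T2=2
   5) CAS  T2:  M=3  r_T2=2 ✓
   6) CAS  T3:  M=3  r_T3=1 ✗
   7) LOAD T3:  M=3  r_T3=3
   8) LOAD T0:  M=3  r_T0=3
   9) LOAD T2:  M=3  r_T2=3
  10) CAS  T0:  M=4  r_T0=3 ✓
  11) CAS  T3:  M=4  r_T3=3 ✗
  12) CAS  T2:  M=4  r_T2=3 ✗
  13) LOAD T0:  M=4  r_T0=4
  14) CAS  T0:  M=5  r_T0=4 ✓
  15) LOAD T3:  M=5  r_T3=5
  16) CAS  T3:  M=6  r_T3=5 ✓

A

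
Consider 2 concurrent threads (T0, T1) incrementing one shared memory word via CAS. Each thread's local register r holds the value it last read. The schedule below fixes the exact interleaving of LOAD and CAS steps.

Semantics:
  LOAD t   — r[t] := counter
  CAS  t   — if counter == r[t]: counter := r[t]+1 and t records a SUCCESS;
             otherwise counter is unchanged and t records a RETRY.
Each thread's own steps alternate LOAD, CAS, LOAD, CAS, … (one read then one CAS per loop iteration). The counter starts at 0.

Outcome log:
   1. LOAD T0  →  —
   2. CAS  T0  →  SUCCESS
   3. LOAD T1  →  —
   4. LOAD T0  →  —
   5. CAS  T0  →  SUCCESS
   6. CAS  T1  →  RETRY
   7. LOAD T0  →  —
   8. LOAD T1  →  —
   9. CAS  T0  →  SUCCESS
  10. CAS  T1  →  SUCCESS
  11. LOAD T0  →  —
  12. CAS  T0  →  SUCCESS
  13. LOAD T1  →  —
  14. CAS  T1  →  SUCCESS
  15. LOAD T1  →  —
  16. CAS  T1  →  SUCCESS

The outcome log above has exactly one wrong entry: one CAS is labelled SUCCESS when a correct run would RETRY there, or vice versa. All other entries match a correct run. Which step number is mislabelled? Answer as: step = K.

step = 10

Reference trace:
step 1: T0 LOAD ⇒ load; ctr=0 reg=0
step 2: T0 CAS ⇒ ok; ctr=1 reg=0
step 3: T1 LOAD ⇒ load; ctr=1 reg=1
step 4: T0 LOAD ⇒ load; ctr=1 reg=1
step 5: T0 CAS ⇒ ok; ctr=2 reg=1
step 6: T1 CAS ⇒ retry; ctr=2 reg=1
step 7: T0 LOAD ⇒ load; ctr=2 reg=2
step 8: T1 LOAD ⇒ load; ctr=2 reg=2
step 9: T0 CAS ⇒ ok; ctr=3 reg=2
step 10: T1 CAS ⇒ retry; ctr=3 reg=2
step 11: T0 LOAD ⇒ load; ctr=3 reg=3
step 12: T0 CAS ⇒ ok; ctr=4 reg=3
step 13: T1 LOAD ⇒ load; ctr=4 reg=4
step 14: T1 CAS ⇒ ok; ctr=5 reg=4
step 15: T1 LOAD ⇒ load; ctr=5 reg=5
step 16: T1 CAS ⇒ ok; ctr=6 reg=5
Log disagrees first at step 10.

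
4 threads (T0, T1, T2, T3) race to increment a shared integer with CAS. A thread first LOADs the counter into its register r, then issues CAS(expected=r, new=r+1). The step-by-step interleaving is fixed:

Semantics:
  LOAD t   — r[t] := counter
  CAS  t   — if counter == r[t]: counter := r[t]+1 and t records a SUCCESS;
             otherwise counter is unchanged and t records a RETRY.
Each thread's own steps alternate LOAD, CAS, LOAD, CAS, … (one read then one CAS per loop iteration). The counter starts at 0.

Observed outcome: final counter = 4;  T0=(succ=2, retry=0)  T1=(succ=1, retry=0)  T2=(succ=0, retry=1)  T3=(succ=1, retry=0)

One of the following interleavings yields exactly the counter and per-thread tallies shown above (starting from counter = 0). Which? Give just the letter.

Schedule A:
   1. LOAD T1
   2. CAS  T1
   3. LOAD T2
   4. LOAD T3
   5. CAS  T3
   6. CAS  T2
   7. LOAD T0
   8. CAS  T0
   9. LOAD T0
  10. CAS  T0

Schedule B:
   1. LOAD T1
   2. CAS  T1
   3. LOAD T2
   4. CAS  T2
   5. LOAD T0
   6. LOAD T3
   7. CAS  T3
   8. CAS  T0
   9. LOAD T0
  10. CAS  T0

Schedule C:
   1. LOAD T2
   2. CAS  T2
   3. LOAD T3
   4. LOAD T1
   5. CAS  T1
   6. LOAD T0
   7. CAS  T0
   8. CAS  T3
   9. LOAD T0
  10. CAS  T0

A

Run A:
1. LOAD T1 → mem=0 r[T1]=0 [LOAD]
2. CAS T1 → mem=1 r[T1]=0 [OK]
3. LOAD T2 → mem=1 r[T2]=1 [LOAD]
4. LOAD T3 → mem=1 r[T3]=1 [LOAD]
5. CAS T3 → mem=2 r[T3]=1 [OK]
6. CAS T2 → mem=2 r[T2]=1 [RETRY]
7. LOAD T0 → mem=2 r[T0]=2 [LOAD]
8. CAS T0 → mem=3 r[T0]=2 [OK]
9. LOAD T0 → mem=3 r[T0]=3 [LOAD]
10. CAS T0 → mem=4 r[T0]=3 [OK]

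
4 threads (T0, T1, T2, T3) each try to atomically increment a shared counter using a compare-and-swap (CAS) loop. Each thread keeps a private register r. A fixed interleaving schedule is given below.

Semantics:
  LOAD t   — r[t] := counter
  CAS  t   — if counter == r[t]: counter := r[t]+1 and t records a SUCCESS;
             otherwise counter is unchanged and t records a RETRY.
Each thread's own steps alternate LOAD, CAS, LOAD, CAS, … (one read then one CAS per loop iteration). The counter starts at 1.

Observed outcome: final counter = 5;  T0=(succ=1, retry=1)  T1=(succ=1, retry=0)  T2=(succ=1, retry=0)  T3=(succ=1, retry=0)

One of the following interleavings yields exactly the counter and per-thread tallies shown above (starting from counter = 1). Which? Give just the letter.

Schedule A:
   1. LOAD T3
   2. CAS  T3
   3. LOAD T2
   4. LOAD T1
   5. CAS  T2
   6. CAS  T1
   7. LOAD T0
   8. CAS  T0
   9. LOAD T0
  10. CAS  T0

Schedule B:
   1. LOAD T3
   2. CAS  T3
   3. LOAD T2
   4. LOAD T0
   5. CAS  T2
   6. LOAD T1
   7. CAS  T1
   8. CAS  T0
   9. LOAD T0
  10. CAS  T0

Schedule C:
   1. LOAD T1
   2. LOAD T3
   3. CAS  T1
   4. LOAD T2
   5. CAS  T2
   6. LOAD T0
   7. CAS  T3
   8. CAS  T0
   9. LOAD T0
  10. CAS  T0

B

Run B:
#1 T3 reads 1
#2 T3 CAS(1→2) writes; counter now 2
#3 T2 reads 2
#4 T0 reads 2
#5 T2 CAS(2→3) writes; counter now 3
#6 T1 reads 3
#7 T1 CAS(3→4) writes; counter now 4
#8 T0 CAS(2→3) fails; counter now 4
#9 T0 reads 4
#10 T0 CAS(4→5) writes; counter now 5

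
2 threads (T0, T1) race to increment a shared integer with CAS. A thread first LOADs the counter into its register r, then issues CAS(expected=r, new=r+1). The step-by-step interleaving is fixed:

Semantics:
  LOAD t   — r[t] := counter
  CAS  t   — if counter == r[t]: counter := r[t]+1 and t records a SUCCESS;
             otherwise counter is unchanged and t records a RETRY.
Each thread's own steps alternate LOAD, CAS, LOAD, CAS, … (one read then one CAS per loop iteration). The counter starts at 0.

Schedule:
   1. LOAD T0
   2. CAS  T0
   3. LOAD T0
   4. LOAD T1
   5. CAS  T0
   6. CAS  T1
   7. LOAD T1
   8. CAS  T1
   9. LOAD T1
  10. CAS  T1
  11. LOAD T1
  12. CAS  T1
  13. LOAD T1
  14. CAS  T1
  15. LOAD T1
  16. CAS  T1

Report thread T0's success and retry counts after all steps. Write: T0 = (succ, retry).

T0 = (2, 0)

   1) LOAD T0:  M=0  r_T0=0
   2) CAS  T0:  M=1  r_T0=0 ✓
   3) LOAD T0:  M=1  r_T0=1
   4) LOAD T1:  M=1  r_T1=1
   5) CAS  T0:  M=2  r_T0=1 ✓
   6) CAS  T1:  M=2  r_T1=1 ✗
   7) LOAD T1:  M=2  r_T1=2
   8) CAS  T1:  M=3  r_T1=2 ✓
   9) LOAD T1:  M=3  r_T1=3
  10) CAS  T1:  M=4  r_T1=3 ✓
  11) LOAD T1:  M=4  r_T1=4
  12) CAS  T1:  M=5  r_T1=4 ✓
  13) LOAD T1:  M=5  r_T1=5
  14) CAS  T1:  M=6  r_T1=5 ✓
  15) LOAD T1:  M=6  r_T1=6
  16) CAS  T1:  M=7  r_T1=6 ✓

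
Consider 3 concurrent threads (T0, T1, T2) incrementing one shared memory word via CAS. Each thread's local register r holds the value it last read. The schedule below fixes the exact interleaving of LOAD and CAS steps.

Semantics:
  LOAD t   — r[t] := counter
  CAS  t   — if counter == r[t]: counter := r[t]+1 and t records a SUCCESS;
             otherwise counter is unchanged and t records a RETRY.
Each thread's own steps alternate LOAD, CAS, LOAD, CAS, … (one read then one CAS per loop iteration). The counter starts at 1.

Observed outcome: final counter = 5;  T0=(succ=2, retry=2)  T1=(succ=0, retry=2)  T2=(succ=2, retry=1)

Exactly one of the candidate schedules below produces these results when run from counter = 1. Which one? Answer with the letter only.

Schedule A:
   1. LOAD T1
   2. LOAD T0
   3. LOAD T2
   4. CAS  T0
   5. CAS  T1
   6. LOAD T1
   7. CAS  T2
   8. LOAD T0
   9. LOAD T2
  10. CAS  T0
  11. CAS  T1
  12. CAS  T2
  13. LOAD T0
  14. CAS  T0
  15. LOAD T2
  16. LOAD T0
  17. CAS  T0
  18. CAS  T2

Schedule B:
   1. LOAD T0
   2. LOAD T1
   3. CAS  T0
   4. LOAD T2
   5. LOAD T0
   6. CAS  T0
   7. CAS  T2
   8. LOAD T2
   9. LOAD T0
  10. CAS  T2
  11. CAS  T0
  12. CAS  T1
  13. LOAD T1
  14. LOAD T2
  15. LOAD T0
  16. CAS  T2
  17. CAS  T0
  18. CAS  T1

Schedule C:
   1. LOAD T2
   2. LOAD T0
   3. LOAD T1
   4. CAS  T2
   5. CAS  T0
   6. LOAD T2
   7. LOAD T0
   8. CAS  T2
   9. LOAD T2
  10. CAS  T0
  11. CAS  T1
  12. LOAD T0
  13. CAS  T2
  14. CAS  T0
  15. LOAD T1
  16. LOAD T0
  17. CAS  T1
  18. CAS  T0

B

Simulating candidate B:
T0 LOAD — after: cnt=1, r=1 — load
T1 LOAD — after: cnt=1, r=1 — load
T0 CAS — after: cnt=2, r=1 — ok
T2 LOAD — after: cnt=2, r=2 — load
T0 LOAD — after: cnt=2, r=2 — load
T0 CAS — after: cnt=3, r=2 — ok
T2 CAS — after: cnt=3, r=2 — retry
T2 LOAD — after: cnt=3, r=3 — load
T0 LOAD — after: cnt=3, r=3 — load
T2 CAS — after: cnt=4, r=3 — ok
T0 CAS — after: cnt=4, r=3 — retry
T1 CAS — after: cnt=4, r=1 — retry
T1 LOAD — after: cnt=4, r=4 — load
T2 LOAD — after: cnt=4, r=4 — load
T0 LOAD — after: cnt=4, r=4 — load
T2 CAS — after: cnt=5, r=4 — ok
T0 CAS — after: cnt=5, r=4 — retry
T1 CAS — after: cnt=5, r=4 — retry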